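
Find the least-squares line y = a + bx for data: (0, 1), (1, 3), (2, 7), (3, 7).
a = 6/5, b = 11/5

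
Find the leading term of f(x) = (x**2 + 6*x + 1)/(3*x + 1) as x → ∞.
x/3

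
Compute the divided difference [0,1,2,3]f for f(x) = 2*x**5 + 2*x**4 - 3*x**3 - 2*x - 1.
59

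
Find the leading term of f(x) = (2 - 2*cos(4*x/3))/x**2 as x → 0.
16/9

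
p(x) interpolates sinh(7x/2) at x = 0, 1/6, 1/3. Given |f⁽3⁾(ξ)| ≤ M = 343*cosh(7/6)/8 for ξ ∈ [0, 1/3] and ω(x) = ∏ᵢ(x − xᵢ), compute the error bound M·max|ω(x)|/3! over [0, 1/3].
343*sqrt(3)*cosh(7/6)/46656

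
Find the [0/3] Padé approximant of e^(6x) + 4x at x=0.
1/(-676*x**3 + 82*x**2 - 10*x + 1)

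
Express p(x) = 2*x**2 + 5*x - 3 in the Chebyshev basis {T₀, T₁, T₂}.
(-2)T₀ + (5)T₁ + T₂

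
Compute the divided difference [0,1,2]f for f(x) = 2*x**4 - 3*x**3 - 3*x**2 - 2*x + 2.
2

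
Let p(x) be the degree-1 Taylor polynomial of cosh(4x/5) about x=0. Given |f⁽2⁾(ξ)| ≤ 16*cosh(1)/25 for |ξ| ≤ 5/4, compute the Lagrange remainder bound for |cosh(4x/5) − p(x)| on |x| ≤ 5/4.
cosh(1)/2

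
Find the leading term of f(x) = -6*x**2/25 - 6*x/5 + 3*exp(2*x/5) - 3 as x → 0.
4*x**3/125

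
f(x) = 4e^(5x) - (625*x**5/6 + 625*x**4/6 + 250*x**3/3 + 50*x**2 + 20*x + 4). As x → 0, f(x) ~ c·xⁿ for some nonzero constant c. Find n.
6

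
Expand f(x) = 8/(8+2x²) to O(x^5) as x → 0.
1 - x**2/4 + x**4/16 + O(x**5)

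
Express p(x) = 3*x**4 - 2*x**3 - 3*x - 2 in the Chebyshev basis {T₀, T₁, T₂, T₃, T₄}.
(-7/8)T₀ + (-9/2)T₁ + (3/2)T₂ + (-1/2)T₃ + (3/8)T₄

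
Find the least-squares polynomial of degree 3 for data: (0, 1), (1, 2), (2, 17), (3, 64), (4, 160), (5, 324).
41/42 + (13/252)x + (-41/21)x² + (107/36)x³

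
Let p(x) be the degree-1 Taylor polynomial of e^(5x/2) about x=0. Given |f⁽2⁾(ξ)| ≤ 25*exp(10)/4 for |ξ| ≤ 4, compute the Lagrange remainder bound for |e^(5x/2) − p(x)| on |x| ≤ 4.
50*exp(10)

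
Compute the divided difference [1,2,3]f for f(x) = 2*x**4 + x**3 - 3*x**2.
53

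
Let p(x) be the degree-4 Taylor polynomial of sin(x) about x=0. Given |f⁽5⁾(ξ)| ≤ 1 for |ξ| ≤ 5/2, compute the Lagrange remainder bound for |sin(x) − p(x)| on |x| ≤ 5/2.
625/768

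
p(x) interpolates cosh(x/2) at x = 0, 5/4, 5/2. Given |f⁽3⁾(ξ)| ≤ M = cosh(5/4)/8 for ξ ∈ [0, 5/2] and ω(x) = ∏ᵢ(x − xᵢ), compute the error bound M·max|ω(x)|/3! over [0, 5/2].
125*sqrt(3)*cosh(5/4)/13824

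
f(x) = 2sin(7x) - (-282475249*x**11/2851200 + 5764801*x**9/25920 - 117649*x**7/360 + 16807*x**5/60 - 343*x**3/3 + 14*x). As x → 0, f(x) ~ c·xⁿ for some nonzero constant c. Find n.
13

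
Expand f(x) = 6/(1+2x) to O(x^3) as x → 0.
6 - 12*x + 24*x**2 + O(x**3)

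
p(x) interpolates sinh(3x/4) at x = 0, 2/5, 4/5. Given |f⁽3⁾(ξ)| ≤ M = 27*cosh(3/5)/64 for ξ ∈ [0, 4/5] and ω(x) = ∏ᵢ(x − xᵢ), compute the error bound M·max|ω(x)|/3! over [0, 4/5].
sqrt(3)*cosh(3/5)/1000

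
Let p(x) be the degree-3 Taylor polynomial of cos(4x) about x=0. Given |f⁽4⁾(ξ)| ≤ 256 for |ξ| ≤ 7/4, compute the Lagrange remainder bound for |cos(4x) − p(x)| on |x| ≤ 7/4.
2401/24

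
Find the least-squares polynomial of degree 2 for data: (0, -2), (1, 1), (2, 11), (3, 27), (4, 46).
-83/35 + (47/35)x + (19/7)x²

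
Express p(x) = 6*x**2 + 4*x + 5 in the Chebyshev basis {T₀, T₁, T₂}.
(8)T₀ + (4)T₁ + (3)T₂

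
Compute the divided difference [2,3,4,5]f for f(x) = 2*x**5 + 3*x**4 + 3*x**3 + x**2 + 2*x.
295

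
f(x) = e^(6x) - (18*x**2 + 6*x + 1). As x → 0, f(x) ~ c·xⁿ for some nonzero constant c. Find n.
3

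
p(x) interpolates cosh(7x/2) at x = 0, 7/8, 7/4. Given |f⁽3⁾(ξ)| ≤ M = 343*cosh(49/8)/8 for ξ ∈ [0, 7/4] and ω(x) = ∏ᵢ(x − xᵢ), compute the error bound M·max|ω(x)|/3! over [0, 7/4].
117649*sqrt(3)*cosh(49/8)/110592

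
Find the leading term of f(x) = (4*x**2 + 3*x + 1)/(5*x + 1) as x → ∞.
4*x/5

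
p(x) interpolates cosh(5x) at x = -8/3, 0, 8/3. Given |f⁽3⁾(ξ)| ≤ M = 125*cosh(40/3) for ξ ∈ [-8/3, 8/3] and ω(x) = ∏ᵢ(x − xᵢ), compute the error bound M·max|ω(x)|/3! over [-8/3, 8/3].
64000*sqrt(3)*cosh(40/3)/729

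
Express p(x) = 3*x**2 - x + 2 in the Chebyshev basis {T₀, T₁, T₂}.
(7/2)T₀ - T₁ + (3/2)T₂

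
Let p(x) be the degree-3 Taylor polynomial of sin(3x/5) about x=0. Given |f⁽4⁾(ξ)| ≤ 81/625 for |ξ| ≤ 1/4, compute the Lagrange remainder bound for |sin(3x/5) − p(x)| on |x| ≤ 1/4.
27/1280000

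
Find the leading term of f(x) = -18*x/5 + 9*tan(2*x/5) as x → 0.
24*x**3/125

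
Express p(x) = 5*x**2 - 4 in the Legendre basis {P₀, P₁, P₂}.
(-7/3)P₀ + (10/3)P₂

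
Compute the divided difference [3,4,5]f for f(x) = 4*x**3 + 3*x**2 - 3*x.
51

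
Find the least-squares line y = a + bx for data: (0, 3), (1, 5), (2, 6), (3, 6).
a = 7/2, b = 1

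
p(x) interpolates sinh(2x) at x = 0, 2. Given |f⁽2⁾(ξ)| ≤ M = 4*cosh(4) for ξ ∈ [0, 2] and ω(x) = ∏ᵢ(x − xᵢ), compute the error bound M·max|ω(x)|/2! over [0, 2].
2*cosh(4)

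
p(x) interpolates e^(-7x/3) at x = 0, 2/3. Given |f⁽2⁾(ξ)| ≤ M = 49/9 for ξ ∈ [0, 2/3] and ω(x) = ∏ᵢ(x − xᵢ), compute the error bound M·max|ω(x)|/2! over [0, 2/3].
49/162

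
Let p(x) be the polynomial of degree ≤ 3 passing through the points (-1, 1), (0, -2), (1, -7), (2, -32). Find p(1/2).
-25/8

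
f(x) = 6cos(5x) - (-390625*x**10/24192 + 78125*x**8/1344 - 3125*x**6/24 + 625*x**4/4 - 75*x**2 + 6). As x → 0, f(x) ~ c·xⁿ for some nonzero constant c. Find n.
12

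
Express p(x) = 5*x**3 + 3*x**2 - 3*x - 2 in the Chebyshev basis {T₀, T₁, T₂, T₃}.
(-1/2)T₀ + (3/4)T₁ + (3/2)T₂ + (5/4)T₃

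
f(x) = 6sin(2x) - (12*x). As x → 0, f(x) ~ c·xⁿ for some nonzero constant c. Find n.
3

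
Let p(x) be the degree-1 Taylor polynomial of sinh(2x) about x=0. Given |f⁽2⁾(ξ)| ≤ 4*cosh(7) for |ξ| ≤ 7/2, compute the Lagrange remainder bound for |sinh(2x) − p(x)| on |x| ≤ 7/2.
49*cosh(7)/2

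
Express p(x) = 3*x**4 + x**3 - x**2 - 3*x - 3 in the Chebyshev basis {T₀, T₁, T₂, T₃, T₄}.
(-19/8)T₀ + (-9/4)T₁ + T₂ + (1/4)T₃ + (3/8)T₄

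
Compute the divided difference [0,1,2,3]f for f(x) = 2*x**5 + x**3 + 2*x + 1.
51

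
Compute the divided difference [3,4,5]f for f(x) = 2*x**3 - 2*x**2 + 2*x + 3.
22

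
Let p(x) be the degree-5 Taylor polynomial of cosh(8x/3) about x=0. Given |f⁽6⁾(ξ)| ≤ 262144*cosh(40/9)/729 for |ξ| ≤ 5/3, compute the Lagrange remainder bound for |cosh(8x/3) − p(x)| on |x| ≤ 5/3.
51200000*cosh(40/9)/4782969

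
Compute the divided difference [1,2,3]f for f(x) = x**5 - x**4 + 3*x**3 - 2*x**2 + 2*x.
81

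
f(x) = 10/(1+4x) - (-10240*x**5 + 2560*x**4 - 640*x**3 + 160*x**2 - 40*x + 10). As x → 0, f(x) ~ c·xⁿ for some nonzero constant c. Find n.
6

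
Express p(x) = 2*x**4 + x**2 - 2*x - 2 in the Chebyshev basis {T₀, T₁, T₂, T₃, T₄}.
(-3/4)T₀ + (-2)T₁ + (3/2)T₂ + (1/4)T₄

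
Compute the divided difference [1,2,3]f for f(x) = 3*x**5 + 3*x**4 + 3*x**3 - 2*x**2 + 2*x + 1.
361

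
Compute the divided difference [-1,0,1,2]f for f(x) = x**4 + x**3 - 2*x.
3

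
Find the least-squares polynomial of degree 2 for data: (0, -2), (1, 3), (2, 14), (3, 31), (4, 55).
-67/35 + (57/35)x + (22/7)x²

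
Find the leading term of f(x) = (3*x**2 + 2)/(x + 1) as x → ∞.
3*x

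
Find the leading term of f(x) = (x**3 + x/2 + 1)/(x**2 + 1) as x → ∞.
x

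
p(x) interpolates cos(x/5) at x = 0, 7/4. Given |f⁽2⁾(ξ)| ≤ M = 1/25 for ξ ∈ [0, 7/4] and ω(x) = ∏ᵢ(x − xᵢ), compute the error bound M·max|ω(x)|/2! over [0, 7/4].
49/3200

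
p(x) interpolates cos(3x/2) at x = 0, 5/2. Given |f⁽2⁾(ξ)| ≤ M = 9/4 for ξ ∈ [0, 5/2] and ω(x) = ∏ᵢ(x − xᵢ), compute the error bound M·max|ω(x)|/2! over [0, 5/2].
225/128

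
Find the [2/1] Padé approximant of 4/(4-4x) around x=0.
1/(1 - x)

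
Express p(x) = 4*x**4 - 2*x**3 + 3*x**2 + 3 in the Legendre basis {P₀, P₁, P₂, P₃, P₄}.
(24/5)P₀ + (-6/5)P₁ + (30/7)P₂ + (-4/5)P₃ + (32/35)P₄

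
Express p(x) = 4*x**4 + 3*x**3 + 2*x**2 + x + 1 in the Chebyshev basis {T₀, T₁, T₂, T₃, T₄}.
(7/2)T₀ + (13/4)T₁ + (3)T₂ + (3/4)T₃ + (1/2)T₄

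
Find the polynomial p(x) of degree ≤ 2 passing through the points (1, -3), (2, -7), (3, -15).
-2*x**2 + 2*x - 3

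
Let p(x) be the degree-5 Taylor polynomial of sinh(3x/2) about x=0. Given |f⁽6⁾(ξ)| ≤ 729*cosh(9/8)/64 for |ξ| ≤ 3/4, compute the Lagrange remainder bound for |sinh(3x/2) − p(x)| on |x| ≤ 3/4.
59049*cosh(9/8)/20971520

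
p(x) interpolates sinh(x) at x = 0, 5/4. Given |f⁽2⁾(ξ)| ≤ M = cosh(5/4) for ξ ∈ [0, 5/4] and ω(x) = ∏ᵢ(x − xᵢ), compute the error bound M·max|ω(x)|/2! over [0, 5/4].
25*cosh(5/4)/128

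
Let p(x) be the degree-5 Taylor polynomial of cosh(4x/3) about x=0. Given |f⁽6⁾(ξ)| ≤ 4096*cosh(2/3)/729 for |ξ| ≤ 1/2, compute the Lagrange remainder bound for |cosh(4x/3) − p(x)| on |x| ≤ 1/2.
4*cosh(2/3)/32805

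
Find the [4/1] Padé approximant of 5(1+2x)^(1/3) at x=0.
(80*x**4/243 - 64*x**3/81 + 8*x**2/3 + 32*x/3 + 5)/(22*x/15 + 1)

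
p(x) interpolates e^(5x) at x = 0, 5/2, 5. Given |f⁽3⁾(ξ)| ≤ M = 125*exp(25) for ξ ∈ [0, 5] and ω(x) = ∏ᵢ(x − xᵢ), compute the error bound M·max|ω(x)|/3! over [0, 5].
15625*sqrt(3)*exp(25)/216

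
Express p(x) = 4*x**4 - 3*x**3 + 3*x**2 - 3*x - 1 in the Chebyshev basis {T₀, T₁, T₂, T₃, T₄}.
(2)T₀ + (-21/4)T₁ + (7/2)T₂ + (-3/4)T₃ + (1/2)T₄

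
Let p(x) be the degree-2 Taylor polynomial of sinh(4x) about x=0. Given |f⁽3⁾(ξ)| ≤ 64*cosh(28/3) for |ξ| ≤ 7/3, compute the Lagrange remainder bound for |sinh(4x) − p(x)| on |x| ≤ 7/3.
10976*cosh(28/3)/81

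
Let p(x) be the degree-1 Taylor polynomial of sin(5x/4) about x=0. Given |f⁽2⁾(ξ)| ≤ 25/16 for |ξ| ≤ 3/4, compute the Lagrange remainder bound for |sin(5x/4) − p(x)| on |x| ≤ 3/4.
225/512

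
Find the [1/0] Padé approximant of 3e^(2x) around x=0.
6*x + 3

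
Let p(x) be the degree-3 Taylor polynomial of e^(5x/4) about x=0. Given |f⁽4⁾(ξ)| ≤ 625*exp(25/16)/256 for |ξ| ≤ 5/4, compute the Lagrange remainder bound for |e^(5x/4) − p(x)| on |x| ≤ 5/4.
390625*exp(25/16)/1572864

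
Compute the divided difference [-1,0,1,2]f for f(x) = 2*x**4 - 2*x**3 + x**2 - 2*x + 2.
2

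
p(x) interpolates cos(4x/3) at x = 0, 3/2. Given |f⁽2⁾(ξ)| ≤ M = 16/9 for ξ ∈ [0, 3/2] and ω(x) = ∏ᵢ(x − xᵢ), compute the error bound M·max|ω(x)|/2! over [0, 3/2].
1/2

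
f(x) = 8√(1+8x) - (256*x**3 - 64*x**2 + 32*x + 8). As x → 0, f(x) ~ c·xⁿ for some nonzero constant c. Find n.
4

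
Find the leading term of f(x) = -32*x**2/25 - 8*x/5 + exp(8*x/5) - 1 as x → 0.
256*x**3/375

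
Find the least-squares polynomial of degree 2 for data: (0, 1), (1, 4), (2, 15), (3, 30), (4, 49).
19/35 + (67/35)x + (18/7)x²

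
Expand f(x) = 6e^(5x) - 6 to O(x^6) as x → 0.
30*x + 75*x**2 + 125*x**3 + 625*x**4/4 + 625*x**5/4 + O(x**6)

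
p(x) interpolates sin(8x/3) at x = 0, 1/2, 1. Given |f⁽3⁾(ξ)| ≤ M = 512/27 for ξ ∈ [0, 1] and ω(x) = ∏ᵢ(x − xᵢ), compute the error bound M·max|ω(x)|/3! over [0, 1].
64*sqrt(3)/729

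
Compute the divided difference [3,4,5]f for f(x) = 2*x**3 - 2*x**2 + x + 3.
22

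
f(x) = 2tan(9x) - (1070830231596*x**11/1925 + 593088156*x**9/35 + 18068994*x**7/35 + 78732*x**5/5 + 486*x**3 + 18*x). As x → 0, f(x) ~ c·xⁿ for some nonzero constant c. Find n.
13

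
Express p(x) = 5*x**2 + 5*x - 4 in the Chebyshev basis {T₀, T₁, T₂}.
(-3/2)T₀ + (5)T₁ + (5/2)T₂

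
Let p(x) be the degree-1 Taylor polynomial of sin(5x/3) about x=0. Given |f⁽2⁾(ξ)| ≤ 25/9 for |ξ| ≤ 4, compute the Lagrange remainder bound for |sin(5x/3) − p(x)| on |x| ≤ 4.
200/9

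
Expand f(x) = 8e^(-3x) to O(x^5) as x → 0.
8 - 24*x + 36*x**2 - 36*x**3 + 27*x**4 + O(x**5)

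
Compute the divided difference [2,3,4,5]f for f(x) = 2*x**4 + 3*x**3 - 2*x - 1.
31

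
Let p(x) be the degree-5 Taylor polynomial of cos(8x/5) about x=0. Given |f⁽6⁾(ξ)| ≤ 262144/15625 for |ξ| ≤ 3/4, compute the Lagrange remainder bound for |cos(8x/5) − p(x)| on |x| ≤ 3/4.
324/78125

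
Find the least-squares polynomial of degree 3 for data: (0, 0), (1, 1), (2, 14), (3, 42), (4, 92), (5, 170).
-8/63 + (-715/378)x + (631/252)x² + (101/108)x³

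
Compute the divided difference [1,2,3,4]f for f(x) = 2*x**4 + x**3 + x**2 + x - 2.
21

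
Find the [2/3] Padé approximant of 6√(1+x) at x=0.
(21*x**2/8 + 42*x/5 + 6)/(-x**3/160 + 9*x**2/80 + 9*x/10 + 1)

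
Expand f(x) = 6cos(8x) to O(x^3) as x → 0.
6 - 192*x**2 + O(x**3)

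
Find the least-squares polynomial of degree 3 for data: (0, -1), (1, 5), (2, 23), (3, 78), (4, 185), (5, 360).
-40/63 + (485/189)x + (-283/252)x² + (325/108)x³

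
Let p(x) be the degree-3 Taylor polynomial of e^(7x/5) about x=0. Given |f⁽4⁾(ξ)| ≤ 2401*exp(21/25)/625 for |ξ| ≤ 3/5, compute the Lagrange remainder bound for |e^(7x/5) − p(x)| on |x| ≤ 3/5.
64827*exp(21/25)/3125000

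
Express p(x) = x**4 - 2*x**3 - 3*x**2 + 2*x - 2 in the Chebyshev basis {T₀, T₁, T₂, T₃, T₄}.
(-25/8)T₀ + (1/2)T₁ - T₂ + (-1/2)T₃ + (1/8)T₄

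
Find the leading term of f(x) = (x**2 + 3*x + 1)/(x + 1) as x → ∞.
x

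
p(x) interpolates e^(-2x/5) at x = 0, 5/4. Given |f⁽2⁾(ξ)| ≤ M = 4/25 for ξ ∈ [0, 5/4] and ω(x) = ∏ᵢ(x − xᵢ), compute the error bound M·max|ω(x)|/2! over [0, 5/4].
1/32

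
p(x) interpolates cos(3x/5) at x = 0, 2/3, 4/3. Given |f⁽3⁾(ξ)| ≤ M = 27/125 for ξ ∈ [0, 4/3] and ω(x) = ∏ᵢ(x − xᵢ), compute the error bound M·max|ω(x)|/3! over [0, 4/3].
8*sqrt(3)/3375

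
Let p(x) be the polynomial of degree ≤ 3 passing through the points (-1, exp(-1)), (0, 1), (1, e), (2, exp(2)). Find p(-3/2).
(e*(-5*exp(2) - 35 + 21*e) + 35)*exp(-1)/16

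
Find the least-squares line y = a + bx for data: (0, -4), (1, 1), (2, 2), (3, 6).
a = -17/5, b = 31/10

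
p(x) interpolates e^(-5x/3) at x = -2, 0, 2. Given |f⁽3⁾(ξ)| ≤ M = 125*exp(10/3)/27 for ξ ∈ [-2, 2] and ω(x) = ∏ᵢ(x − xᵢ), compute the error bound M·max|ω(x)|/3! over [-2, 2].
1000*sqrt(3)*exp(10/3)/729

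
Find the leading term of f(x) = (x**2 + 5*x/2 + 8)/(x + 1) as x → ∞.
x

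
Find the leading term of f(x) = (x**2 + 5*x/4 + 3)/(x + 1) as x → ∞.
x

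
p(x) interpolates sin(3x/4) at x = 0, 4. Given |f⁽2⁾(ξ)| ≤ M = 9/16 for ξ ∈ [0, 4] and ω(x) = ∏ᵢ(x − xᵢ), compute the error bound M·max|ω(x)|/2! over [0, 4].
9/8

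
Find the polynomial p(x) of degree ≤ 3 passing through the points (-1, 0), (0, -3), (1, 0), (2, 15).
x**3 + 3*x**2 - x - 3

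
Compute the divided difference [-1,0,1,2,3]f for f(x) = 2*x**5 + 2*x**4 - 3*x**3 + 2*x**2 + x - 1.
12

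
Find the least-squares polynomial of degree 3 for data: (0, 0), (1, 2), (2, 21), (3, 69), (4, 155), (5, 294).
-1/14 + (-197/84)x + (37/14)x² + (23/12)x³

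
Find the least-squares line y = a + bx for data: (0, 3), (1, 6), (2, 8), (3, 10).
a = 33/10, b = 23/10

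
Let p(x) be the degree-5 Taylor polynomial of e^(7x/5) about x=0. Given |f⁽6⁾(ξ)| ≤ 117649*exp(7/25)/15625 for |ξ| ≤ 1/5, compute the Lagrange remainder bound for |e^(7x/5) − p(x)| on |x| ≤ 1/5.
117649*exp(7/25)/175781250000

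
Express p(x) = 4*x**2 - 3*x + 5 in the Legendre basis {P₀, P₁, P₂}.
(19/3)P₀ + (-3)P₁ + (8/3)P₂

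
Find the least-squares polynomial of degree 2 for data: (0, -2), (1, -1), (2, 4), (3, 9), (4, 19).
-71/35 + (2/35)x + (9/7)x²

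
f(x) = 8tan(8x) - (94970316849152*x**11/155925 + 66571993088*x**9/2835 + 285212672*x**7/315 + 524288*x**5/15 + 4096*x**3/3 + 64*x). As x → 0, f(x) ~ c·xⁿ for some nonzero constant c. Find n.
13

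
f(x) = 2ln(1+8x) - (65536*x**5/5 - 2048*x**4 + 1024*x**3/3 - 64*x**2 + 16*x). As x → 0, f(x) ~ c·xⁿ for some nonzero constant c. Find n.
6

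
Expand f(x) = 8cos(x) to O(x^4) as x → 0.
8 - 4*x**2 + O(x**4)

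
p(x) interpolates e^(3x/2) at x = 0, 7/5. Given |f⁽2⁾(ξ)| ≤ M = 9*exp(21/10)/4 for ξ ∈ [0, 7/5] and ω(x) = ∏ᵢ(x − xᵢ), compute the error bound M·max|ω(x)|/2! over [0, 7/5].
441*exp(21/10)/800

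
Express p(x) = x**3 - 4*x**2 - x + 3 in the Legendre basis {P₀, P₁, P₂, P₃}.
(5/3)P₀ + (-2/5)P₁ + (-8/3)P₂ + (2/5)P₃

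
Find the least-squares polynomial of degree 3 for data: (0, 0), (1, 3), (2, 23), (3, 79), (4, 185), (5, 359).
1/14 + (-25/28)x + (11/14)x² + (11/4)x³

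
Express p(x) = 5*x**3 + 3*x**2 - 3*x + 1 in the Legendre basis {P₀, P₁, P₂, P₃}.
(2)P₀ + (2)P₂ + (2)P₃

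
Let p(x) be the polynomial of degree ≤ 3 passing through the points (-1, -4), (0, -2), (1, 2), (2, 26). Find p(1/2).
-11/8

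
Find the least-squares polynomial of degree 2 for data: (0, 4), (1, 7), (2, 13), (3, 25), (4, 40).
143/35 + (3/7)x + (15/7)x²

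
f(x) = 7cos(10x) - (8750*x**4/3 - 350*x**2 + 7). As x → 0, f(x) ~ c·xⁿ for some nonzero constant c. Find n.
6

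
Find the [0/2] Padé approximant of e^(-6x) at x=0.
1/(18*x**2 + 6*x + 1)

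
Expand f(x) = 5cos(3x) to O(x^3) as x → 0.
5 - 45*x**2/2 + O(x**3)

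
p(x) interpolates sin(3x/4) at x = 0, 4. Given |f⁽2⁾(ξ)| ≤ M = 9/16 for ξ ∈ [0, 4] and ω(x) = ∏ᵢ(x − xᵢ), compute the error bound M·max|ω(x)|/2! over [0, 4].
9/8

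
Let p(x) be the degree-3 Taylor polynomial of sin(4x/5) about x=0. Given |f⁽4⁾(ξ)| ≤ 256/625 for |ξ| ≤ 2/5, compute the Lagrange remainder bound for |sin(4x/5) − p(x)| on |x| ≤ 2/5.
512/1171875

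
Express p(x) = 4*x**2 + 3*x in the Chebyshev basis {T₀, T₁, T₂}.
(2)T₀ + (3)T₁ + (2)T₂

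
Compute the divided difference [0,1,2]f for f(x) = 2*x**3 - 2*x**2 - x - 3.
4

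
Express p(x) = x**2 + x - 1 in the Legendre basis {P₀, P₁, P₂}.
(-2/3)P₀ + P₁ + (2/3)P₂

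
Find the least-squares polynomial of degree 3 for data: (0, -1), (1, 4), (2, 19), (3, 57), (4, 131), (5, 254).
-1 + (13/3)x + (-3/2)x² + (13/6)x³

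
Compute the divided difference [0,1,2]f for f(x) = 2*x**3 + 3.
6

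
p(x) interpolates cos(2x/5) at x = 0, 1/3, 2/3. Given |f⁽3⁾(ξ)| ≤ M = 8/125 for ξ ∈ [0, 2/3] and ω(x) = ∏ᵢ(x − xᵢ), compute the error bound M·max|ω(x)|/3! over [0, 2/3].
8*sqrt(3)/91125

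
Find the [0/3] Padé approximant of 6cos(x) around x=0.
6/(x**2/2 + 1)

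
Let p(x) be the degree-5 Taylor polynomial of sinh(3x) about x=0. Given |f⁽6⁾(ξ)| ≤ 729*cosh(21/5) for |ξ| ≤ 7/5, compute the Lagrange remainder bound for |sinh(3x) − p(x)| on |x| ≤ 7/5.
9529569*cosh(21/5)/1250000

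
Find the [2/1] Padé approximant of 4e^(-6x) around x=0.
(24*x**2 - 16*x + 4)/(2*x + 1)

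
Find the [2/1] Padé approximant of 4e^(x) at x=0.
(2*x**2/3 + 8*x/3 + 4)/(1 - x/3)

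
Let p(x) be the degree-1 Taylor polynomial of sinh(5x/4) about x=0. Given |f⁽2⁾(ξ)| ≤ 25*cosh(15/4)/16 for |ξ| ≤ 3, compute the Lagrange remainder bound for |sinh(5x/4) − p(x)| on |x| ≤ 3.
225*cosh(15/4)/32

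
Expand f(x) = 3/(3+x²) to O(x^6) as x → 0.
1 - x**2/3 + x**4/9 + O(x**6)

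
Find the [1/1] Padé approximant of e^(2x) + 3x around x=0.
(23*x/5 + 1)/(1 - 2*x/5)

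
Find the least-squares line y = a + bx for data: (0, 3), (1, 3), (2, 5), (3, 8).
a = 11/5, b = 17/10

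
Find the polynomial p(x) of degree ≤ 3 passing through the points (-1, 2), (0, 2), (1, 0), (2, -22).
-3*x**3 - x**2 + 2*x + 2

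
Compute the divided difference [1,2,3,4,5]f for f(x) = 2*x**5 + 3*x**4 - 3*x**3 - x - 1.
33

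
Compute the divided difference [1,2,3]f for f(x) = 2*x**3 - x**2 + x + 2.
11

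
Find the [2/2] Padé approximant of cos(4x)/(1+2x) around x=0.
(-16*x**2/3 - 2*x/3 + 1)/(4*x**2/3 + 4*x/3 + 1)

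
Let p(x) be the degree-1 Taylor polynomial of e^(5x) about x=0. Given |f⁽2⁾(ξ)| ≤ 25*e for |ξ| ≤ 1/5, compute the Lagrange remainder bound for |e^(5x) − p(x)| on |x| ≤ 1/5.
e/2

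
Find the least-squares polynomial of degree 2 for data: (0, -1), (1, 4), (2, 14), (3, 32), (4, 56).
-29/35 + (37/35)x + (23/7)x²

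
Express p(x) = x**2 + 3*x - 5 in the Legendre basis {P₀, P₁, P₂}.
(-14/3)P₀ + (3)P₁ + (2/3)P₂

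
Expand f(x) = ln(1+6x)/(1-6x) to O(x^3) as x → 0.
6*x + 18*x**2 + O(x**3)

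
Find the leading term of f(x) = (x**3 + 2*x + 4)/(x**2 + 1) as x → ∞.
x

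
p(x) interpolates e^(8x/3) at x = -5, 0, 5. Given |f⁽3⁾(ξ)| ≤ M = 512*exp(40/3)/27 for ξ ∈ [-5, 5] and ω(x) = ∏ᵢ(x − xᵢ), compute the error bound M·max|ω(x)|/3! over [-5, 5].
64000*sqrt(3)*exp(40/3)/729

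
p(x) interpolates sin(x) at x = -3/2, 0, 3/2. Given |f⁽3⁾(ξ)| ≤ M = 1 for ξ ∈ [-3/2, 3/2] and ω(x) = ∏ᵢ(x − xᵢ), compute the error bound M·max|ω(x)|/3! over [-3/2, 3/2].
sqrt(3)/8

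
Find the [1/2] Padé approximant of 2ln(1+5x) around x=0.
10*x/(-25*x**2/12 + 5*x/2 + 1)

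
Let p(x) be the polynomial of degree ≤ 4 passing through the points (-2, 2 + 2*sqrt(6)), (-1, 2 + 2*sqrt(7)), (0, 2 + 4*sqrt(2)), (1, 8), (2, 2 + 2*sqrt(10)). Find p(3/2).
-35*sqrt(2)/16 - 5*sqrt(6)/64 + 7*sqrt(7)/16 + 35*sqrt(10)/64 + 137/16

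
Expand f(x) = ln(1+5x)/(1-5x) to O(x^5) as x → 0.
5*x + 25*x**2/2 + 625*x**3/6 + 4375*x**4/12 + O(x**5)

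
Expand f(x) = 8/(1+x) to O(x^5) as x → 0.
8 - 8*x + 8*x**2 - 8*x**3 + 8*x**4 + O(x**5)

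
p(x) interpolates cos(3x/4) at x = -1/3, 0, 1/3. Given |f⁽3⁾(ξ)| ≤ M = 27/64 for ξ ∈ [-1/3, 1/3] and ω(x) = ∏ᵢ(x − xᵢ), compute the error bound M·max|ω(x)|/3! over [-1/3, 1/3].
sqrt(3)/1728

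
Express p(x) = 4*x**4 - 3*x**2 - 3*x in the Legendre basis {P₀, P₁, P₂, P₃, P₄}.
(-1/5)P₀ + (-3)P₁ + (2/7)P₂ + (32/35)P₄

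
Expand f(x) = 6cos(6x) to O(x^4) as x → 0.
6 - 108*x**2 + O(x**4)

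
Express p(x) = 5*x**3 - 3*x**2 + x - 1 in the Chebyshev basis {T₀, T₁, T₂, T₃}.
(-5/2)T₀ + (19/4)T₁ + (-3/2)T₂ + (5/4)T₃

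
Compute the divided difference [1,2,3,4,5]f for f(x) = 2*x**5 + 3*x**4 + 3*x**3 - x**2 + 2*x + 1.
33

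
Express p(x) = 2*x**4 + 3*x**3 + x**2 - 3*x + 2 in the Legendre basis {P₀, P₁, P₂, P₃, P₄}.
(41/15)P₀ + (-6/5)P₁ + (38/21)P₂ + (6/5)P₃ + (16/35)P₄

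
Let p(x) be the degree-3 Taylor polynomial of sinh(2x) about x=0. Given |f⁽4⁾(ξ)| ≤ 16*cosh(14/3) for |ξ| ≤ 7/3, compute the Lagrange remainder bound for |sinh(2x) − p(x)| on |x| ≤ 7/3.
4802*cosh(14/3)/243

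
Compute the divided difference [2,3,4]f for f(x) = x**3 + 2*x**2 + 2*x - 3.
11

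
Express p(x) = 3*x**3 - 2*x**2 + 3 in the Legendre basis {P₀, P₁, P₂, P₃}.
(7/3)P₀ + (9/5)P₁ + (-4/3)P₂ + (6/5)P₃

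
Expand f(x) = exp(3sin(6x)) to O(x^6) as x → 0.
1 + 18*x + 162*x**2 + 864*x**3 + 2430*x**4 - 7776*x**5/5 + O(x**6)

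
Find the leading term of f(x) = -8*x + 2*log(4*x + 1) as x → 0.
-16*x**2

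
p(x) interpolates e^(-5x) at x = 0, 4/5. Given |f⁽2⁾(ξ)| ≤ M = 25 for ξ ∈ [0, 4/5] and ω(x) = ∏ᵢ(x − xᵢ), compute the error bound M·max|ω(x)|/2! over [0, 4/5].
2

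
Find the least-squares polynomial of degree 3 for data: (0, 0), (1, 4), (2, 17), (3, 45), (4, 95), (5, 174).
-5/126 + (1595/756)x + (59/63)x² + (121/108)x³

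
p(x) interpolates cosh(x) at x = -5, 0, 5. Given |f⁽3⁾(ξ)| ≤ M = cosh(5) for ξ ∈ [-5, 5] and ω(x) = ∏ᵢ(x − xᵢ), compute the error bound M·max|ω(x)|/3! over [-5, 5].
125*sqrt(3)*cosh(5)/27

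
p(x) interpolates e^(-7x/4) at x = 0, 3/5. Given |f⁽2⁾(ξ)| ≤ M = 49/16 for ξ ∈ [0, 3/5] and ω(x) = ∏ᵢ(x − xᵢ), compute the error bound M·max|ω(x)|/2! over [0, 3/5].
441/3200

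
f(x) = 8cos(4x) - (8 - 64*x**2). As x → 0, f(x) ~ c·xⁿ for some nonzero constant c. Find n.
4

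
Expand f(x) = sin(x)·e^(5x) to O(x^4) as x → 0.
x + 5*x**2 + 37*x**3/3 + O(x**4)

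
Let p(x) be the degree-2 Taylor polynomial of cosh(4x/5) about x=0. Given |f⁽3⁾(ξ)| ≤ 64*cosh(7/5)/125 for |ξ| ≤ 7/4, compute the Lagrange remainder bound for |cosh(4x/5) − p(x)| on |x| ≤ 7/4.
343*cosh(7/5)/750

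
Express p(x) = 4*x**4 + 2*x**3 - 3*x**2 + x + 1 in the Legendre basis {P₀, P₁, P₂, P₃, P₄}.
(4/5)P₀ + (11/5)P₁ + (2/7)P₂ + (4/5)P₃ + (32/35)P₄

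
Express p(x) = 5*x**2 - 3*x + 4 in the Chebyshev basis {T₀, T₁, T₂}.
(13/2)T₀ + (-3)T₁ + (5/2)T₂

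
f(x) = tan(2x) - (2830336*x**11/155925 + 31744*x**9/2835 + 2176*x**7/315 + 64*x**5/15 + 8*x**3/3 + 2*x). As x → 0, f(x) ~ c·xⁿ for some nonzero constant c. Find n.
13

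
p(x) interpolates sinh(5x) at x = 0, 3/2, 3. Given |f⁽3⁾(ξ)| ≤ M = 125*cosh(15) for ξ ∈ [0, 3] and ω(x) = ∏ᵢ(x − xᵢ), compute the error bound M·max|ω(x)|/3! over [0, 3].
125*sqrt(3)*cosh(15)/8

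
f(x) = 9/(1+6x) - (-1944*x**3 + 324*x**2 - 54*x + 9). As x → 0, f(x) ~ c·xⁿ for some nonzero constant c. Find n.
4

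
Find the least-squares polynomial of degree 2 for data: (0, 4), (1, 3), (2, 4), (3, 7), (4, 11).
137/35 + (-57/35)x + (6/7)x²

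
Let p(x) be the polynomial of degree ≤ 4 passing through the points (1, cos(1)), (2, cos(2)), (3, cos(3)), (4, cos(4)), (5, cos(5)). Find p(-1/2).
1485*cos(3)/64 + 315*cos(5)/128 + 1155*cos(1)/128 - 385*cos(4)/32 - 693*cos(2)/32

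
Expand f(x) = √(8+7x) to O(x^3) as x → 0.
2*sqrt(2) + 7*sqrt(2)*x/8 - 49*sqrt(2)*x**2/256 + O(x**3)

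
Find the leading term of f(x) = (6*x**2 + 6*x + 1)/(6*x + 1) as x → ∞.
x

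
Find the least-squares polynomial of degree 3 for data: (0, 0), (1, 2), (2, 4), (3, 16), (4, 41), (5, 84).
3/14 + (145/84)x + (-11/7)x² + (11/12)x³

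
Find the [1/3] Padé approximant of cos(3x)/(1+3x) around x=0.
(1 - 5*x/4)/(63*x**3/8 + 3*x**2/4 + 7*x/4 + 1)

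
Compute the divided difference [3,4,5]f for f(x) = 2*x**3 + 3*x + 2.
24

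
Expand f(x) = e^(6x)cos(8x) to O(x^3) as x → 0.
1 + 6*x - 14*x**2 + O(x**3)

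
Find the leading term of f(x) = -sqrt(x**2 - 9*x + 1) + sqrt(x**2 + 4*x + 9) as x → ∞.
13/2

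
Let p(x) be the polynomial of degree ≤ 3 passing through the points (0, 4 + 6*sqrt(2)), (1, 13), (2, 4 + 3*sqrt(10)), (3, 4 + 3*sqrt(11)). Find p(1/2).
-15*sqrt(10)/16 + 3*sqrt(11)/16 + 15*sqrt(2)/8 + 199/16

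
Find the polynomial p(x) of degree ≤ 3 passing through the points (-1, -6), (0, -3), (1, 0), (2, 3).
3*x - 3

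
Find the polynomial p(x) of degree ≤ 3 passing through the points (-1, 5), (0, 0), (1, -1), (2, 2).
2*x**2 - 3*x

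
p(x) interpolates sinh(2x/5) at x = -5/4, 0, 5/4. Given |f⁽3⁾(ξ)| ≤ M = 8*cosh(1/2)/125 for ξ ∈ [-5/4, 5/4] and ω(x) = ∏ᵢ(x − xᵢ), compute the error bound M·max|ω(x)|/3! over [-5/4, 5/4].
sqrt(3)*cosh(1/2)/216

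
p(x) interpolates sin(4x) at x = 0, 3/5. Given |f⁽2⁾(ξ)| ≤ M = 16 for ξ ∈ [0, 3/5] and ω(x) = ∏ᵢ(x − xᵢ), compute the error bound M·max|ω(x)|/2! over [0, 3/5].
18/25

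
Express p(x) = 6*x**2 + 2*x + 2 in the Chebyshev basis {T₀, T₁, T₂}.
(5)T₀ + (2)T₁ + (3)T₂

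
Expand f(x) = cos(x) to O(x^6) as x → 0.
1 - x**2/2 + x**4/24 + O(x**6)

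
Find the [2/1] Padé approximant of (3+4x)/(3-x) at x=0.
(4*x/3 + 1)/(1 - x/3)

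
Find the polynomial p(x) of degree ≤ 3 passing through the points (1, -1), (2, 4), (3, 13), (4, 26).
2*x**2 - x - 2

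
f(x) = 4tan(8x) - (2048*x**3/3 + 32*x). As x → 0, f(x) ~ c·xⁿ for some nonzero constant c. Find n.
5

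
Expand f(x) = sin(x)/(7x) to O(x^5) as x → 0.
1/7 - x**2/42 + x**4/840 + O(x**5)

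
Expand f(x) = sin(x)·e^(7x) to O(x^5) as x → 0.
x + 7*x**2 + 73*x**3/3 + 56*x**4 + O(x**5)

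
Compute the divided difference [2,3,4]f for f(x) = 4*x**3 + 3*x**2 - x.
39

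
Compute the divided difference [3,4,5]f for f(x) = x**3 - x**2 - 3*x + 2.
11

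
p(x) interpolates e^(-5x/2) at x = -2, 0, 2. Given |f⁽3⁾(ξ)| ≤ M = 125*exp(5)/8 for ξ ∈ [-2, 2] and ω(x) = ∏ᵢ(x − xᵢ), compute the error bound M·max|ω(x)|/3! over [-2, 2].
125*sqrt(3)*exp(5)/27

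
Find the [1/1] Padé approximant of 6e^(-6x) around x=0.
(6 - 18*x)/(3*x + 1)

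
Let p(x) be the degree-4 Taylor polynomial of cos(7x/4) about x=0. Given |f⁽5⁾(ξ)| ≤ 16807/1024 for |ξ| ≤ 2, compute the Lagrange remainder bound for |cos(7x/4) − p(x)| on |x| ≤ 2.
16807/3840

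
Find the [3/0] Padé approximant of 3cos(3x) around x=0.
3 - 27*x**2/2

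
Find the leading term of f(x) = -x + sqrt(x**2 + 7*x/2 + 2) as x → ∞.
7/4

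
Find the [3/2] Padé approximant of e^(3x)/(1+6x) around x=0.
(3177*x**3/2620 + 6021*x**2/2620 + 297*x/131 + 1)/(-11529*x**2/2620 + 690*x/131 + 1)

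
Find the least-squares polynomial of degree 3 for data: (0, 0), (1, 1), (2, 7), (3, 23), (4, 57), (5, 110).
13/126 + (-241/756)x + (29/252)x² + (47/54)x³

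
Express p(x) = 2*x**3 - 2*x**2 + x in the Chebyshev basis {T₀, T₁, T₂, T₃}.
-T₀ + (5/2)T₁ - T₂ + (1/2)T₃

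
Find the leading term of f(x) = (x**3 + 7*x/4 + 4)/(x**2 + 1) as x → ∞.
x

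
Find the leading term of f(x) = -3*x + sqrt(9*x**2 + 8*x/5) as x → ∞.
4/15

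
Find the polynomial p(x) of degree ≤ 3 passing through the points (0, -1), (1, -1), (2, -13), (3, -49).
-2*x**3 + 2*x - 1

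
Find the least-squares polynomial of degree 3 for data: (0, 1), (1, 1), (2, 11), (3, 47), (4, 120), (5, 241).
151/126 + (-2053/756)x + (-23/126)x² + (223/108)x³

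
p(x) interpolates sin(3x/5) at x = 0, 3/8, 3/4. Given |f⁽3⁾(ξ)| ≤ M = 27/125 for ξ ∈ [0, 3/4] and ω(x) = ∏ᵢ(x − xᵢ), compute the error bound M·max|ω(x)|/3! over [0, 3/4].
27*sqrt(3)/64000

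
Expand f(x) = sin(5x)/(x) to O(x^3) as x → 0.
5 - 125*x**2/6 + O(x**3)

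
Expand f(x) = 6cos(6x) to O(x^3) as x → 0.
6 - 108*x**2 + O(x**3)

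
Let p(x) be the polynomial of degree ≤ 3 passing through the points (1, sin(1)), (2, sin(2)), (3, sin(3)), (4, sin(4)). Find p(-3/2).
-495*sin(2)/16 + 385*sin(3)/16 - 105*sin(4)/16 + 231*sin(1)/16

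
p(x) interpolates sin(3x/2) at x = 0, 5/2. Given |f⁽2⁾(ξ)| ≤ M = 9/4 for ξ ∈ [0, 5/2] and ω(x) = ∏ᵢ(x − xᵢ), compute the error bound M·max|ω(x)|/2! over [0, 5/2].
225/128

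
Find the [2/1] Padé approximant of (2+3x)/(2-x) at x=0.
(3*x/2 + 1)/(1 - x/2)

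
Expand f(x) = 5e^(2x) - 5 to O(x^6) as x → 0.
10*x + 10*x**2 + 20*x**3/3 + 10*x**4/3 + 4*x**5/3 + O(x**6)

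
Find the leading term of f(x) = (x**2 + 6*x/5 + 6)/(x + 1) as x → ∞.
x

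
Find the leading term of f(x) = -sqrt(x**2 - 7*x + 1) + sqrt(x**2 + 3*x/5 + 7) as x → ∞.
19/5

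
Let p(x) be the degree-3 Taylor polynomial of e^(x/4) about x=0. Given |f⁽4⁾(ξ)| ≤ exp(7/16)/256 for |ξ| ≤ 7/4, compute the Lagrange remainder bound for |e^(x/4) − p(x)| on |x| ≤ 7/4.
2401*exp(7/16)/1572864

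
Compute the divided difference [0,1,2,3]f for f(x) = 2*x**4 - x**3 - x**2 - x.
11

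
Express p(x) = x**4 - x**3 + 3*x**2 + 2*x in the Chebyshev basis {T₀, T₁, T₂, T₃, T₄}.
(15/8)T₀ + (5/4)T₁ + (2)T₂ + (-1/4)T₃ + (1/8)T₄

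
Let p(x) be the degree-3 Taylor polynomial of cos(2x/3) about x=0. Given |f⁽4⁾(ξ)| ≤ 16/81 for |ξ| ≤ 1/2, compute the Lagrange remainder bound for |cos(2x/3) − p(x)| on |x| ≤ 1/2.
1/1944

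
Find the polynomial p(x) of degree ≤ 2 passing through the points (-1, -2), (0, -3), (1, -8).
-2*x**2 - 3*x - 3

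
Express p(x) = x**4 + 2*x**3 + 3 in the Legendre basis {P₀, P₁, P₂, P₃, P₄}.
(16/5)P₀ + (6/5)P₁ + (4/7)P₂ + (4/5)P₃ + (8/35)P₄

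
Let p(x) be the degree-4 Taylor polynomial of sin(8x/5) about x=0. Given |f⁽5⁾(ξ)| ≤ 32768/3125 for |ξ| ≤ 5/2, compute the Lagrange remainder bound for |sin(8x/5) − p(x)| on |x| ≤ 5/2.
128/15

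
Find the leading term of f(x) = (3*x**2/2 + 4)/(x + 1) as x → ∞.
3*x/2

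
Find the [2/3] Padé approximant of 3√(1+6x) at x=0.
(189*x**2/4 + 126*x/5 + 3)/(-27*x**3/20 + 81*x**2/20 + 27*x/5 + 1)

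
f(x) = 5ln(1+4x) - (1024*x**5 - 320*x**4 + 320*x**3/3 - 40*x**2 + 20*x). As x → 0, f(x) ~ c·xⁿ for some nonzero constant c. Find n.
6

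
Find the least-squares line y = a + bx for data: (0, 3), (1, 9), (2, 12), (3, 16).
a = 37/10, b = 21/5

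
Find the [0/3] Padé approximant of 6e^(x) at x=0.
6/(-x**3/6 + x**2/2 - x + 1)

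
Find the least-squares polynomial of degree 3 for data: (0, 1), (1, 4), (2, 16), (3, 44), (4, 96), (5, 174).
145/126 + (-409/756)x + (125/63)x² + (109/108)x³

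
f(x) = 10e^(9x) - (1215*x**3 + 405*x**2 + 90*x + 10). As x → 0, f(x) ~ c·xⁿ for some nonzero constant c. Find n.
4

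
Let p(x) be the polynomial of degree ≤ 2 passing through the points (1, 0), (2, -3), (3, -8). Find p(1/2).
3/4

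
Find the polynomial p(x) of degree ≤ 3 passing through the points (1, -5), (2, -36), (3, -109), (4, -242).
-3*x**3 - 3*x**2 - x + 2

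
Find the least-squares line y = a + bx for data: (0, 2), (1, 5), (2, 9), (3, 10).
a = 23/10, b = 14/5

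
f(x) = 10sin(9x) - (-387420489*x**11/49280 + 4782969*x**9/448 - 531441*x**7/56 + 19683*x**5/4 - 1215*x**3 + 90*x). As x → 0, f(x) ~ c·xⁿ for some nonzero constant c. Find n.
13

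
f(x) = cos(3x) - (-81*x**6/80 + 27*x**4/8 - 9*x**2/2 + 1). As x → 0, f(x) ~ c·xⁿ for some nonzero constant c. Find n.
8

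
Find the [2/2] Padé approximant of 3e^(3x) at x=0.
(9*x**2/4 + 9*x/2 + 3)/(3*x**2/4 - 3*x/2 + 1)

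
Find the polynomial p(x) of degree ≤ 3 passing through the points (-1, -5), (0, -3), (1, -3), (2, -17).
-2*x**3 - x**2 + 3*x - 3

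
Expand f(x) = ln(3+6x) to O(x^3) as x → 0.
log(3) + 2*x - 2*x**2 + O(x**3)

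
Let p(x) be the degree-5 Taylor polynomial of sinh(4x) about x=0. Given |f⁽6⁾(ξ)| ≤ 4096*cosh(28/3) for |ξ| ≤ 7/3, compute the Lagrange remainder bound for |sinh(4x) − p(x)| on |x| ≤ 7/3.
30118144*cosh(28/3)/32805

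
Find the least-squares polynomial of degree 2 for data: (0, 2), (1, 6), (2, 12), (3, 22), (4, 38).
12/5 + (4/5)x + (2)x²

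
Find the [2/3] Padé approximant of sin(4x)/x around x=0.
(4 - 112*x**2/15)/(4*x**2/5 + 1)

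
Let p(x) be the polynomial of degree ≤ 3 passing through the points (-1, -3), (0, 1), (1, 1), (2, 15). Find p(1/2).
3/8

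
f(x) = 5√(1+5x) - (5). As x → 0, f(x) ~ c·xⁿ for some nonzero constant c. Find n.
1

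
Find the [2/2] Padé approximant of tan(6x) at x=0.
6*x/(1 - 12*x**2)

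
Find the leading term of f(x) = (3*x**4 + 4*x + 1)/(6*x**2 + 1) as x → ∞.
x**2/2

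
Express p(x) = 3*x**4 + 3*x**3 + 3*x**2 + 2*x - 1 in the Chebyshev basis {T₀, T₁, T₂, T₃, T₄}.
(13/8)T₀ + (17/4)T₁ + (3)T₂ + (3/4)T₃ + (3/8)T₄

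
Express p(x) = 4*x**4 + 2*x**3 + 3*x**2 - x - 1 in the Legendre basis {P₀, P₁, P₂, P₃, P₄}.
(4/5)P₀ + (1/5)P₁ + (30/7)P₂ + (4/5)P₃ + (32/35)P₄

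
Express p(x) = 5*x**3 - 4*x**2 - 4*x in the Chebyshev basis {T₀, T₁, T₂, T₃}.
(-2)T₀ + (-1/4)T₁ + (-2)T₂ + (5/4)T₃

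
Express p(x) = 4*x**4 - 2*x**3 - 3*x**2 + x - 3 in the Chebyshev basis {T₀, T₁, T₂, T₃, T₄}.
(-3)T₀ + (-1/2)T₁ + (1/2)T₂ + (-1/2)T₃ + (1/2)T₄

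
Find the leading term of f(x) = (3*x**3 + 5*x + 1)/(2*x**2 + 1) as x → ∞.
3*x/2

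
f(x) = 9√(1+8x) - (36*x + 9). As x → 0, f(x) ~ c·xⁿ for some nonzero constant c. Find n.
2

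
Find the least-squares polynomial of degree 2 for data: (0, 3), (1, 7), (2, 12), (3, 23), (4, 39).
122/35 + (8/35)x + (15/7)x²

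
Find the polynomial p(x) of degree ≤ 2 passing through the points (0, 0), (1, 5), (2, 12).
x**2 + 4*x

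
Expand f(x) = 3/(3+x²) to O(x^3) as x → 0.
1 - x**2/3 + O(x**3)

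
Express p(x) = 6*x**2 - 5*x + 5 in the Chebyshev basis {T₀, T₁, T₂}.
(8)T₀ + (-5)T₁ + (3)T₂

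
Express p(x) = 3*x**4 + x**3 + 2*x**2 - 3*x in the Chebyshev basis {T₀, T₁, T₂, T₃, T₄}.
(17/8)T₀ + (-9/4)T₁ + (5/2)T₂ + (1/4)T₃ + (3/8)T₄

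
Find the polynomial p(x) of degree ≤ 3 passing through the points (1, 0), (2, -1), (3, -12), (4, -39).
-x**3 + x**2 + 3*x - 3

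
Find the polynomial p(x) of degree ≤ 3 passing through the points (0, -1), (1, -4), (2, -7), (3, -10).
-3*x - 1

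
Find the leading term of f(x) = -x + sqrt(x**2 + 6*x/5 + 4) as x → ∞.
3/5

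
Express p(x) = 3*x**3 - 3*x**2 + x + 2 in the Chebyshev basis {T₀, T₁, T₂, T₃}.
(1/2)T₀ + (13/4)T₁ + (-3/2)T₂ + (3/4)T₃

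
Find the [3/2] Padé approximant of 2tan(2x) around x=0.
(-16*x**3/15 + 4*x)/(1 - 8*x**2/5)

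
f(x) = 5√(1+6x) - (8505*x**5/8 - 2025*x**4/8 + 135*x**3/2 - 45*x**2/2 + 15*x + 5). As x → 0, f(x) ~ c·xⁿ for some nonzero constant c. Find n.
6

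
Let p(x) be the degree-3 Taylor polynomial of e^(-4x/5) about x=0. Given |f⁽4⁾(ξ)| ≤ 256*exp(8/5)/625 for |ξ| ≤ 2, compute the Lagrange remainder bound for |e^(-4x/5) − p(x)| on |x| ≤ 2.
512*exp(8/5)/1875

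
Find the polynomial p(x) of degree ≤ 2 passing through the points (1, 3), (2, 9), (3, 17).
x**2 + 3*x - 1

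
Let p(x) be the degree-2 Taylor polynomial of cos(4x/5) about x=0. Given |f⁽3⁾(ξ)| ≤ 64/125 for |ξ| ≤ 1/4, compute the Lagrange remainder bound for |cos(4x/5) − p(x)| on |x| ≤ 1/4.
1/750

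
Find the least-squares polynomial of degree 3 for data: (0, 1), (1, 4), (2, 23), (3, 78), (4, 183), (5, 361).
20/21 + (62/63)x + (-79/84)x² + (109/36)x³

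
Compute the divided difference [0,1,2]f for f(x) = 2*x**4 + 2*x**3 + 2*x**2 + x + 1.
22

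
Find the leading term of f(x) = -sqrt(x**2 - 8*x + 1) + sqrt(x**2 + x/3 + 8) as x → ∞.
25/6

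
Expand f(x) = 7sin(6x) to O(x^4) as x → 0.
42*x - 252*x**3 + O(x**4)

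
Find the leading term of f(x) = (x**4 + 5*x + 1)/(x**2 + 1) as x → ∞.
x**2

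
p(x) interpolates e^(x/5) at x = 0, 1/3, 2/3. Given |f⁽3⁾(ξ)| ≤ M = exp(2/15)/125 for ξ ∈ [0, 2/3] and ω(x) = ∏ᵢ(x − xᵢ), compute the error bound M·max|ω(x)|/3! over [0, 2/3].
sqrt(3)*exp(2/15)/91125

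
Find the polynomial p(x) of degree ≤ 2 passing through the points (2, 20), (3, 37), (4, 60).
3*x**2 + 2*x + 4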